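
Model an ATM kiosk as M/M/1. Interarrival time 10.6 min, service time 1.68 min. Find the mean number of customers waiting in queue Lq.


λ = 60/10.6 = 5.6604 /hr
μ = 60/1.68 = 35.7143 /hr
ρ = λ/μ = 5.6604/35.7143 = 0.1585
Lq = ρ²/(1−ρ) = 0.02512/0.8415 = 0.02985

Final: 0.02985


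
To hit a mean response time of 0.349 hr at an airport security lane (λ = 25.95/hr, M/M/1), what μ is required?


W = 1/(μ−λ) ⇒ μ − λ = 1/W = 1/0.349 = 2.8653
μ = λ + 1/W = 25.95 + 2.8653 = 28.8153 per hr

Final: 28.8153 /hr


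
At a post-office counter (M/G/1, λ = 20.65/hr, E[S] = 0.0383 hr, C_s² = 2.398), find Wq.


ρ = λ·E[S] = 20.65·0.0383 = 0.7909
E[S²] = E[S]²(1+C_s²) = 0.0383²·(1+2.398) = 0.004984
Wq = λ·E[S²]/(2(1−ρ)) = 20.65·0.004984/(2·0.2091) = 0.24612 hr

Final: 0.24612 hr


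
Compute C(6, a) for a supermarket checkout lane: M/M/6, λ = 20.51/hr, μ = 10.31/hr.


a = λ/μ = 1.9893; ρ = a/6 = 0.3316
P₀ = 0.136591 (from M/M/c formula)
C(c,a) = [a^c/(c!(1−ρ))]·P₀ = [61.97863/(720·0.6684)]·0.136591
= 0.12878·0.136591 = 0.017590

Final: 0.017590


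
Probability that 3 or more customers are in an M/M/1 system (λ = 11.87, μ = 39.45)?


ρ = 11.87/39.45 = 0.3009
P(N ≥ n) = ρ^n = 0.3009^3 = 0.027240

Final: 0.027240


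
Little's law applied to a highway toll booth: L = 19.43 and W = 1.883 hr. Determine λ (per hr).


λ = L/W = 19.43/1.883 = 10.3186 /hr

Final: 10.3186 /hr


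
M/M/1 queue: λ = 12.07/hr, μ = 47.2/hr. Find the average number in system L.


ρ = λ/μ = 12.07/47.2 = 0.2557
L = ρ/(1−ρ) = 0.2557/(1 − 0.2557) = 0.2557/0.7443 = 0.3436

Final: 0.3436


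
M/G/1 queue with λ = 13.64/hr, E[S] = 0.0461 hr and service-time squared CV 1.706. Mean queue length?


ρ = λ·E[S] = 13.64·0.0461 = 0.6288
Lq = ρ²(1+C_s²)/(2(1−ρ)) = 0.3954·(1+1.706)/(2·0.3712)
= 0.3954·2.7060/0.7424 = 1.44120

Final: 1.44120


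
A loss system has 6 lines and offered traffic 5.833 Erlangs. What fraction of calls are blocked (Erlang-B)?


B(c,a) = (a^c/c!) / Σ_{k=0}^{c} a^k/k!
a^6/6! = 54.704035
Σ terms (k=0..6): 1.00000 + 5.83300 + 17.01194 + 33.07689 + 48.23438 + 56.27022 + 54.70404 = 216.130469
B = 54.704035/216.130469 = 0.253107

Final: 0.253107


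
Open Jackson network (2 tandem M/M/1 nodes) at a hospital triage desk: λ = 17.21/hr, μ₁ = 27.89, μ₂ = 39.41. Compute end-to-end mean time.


Each node sees arrival rate λ = 17.21/hr (tandem ⇒ throughput preserved).
W₁ = 1/(μ₁−λ) = 1/(27.89−17.21) = 0.09363 hr
W₂ = 1/(μ₂−λ) = 1/(39.41−17.21) = 0.04505 hr
W_total = W₁ + W₂ = 0.09363 + 0.04505 = 0.13868 hr

Final: 0.13868 hr


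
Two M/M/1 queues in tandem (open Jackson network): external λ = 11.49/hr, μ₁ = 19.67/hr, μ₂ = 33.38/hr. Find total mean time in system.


Each node sees arrival rate λ = 11.49/hr (tandem ⇒ throughput preserved).
W₁ = 1/(μ₁−λ) = 1/(19.67−11.49) = 0.12225 hr
W₂ = 1/(μ₂−λ) = 1/(33.38−11.49) = 0.04568 hr
W_total = W₁ + W₂ = 0.12225 + 0.04568 = 0.16793 hr

Final: 0.16793 hr


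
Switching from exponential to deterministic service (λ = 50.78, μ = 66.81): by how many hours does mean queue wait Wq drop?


ρ = 50.78/66.81 = 0.7601
Wq(M/M/1) = ρ/(μ−λ) = 0.7601/16.03 = 0.04742 hr
Wq(M/D/1) = ρ/(2(μ−λ)) = 0.02371 hr
Savings = 0.04742 − 0.02371 = 0.02371 hr

Final: 0.02371 hr


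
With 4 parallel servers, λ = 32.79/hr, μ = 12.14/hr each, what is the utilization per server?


ρ = λ/(cμ) = 32.79/(4·12.14) = 32.79/48.56 = 0.6752

Final: 0.6752


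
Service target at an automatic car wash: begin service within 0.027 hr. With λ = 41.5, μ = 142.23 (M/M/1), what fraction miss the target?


ρ = 41.5/142.23 = 0.2918
P(Wq > t) = ρ·e^{−(μ−λ)t} = 0.2918·e^{−2.7197}
= 0.2918·0.065894 = 0.019227

Final: 0.019227


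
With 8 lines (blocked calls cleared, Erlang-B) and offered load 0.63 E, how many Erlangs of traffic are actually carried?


B(8,0.63) = 0.0000003278 (Erlang-B)
Carried load = a(1 − B) = 0.63·(1 − 0.0000003278) = 0.63·1.000000 = 0.6300 E

Final: 0.6300 Erlangs


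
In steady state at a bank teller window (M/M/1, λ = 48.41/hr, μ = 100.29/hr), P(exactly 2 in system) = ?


ρ = 48.41/100.29 = 0.4827
P_n = (1−ρ)·ρ^n = (1 − 0.4827)·0.4827^2 = 0.5173·0.232999 = 0.120531

Final: 0.120531


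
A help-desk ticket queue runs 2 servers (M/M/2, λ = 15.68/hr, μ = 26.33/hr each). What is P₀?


a = λ/μ = 15.68/26.33 = 0.5955; ρ = a/c = 0.2978
Σ_{k=0}^{1} a^k/k! (terms k=0..1) = 1.00000 + 0.59552 = 1.59552
Tail: a^2/(2!(1−ρ)) = 0.35464/(2·0.7022) = 0.25251
P₀ = 1/(1.59552 + 0.25251) = 1/1.84803 = 0.541118

Final: 0.541118


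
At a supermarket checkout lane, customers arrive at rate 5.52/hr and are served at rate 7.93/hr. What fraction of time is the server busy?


ρ = λ/μ = 5.52/7.93 = 0.6961

Final: 0.6961


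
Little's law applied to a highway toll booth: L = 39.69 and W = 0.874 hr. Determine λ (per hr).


λ = L/W = 39.69/0.874 = 45.4119 /hr

Final: 45.4119 /hr


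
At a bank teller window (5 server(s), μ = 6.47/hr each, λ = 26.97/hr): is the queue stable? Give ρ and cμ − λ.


Total capacity cμ = 5·6.47 = 32.35/hr
ρ = λ/(cμ) = 26.97/32.35 = 0.8337
Stable ⇔ ρ < 1: YES
Spare capacity = cμ − λ = 32.35 − 26.97 = 5.38/hr

Final: ρ = 0.8337; stable; margin = 5.38/hr


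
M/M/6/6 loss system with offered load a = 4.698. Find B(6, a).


B(c,a) = (a^c/c!) / Σ_{k=0}^{c} a^k/k!
a^6/6! = 14.932949
Σ terms (k=0..6): 1.00000 + 4.69800 + 11.03560 + 17.28175 + 20.29742 + 19.07145 + 14.93295 = 88.317177
B = 14.932949/88.317177 = 0.169083

Final: 0.169083


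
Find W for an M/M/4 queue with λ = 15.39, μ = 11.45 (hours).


a = 1.3441; ρ = 0.3360; P₀ = 0.259272
Lq = P₀·a^c·ρ/(c!(1−ρ)²) = 0.02688
Wq = Lq/λ = 0.02688/15.39 = 0.001746 hr
W = Wq + 1/μ = 0.001746 + 0.08734 = 0.08908 hr

Final: 0.08908 hr


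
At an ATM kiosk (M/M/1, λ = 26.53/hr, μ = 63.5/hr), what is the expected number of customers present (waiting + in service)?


ρ = λ/μ = 26.53/63.5 = 0.4178
L = ρ/(1−ρ) = 0.4178/(1 − 0.4178) = 0.4178/0.5822 = 0.7176

Final: 0.7176


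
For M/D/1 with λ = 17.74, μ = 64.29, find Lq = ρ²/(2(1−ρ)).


ρ = 17.74/64.29 = 0.2759
M/D/1: Lq = ρ²/(2(1−ρ)) = 0.07614/(2·0.7241) = 0.05258

Final: 0.05258


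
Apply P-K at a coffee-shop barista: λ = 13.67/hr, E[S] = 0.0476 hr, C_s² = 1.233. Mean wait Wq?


ρ = λ·E[S] = 13.67·0.0476 = 0.6507
E[S²] = E[S]²(1+C_s²) = 0.0476²·(1+1.233) = 0.005059
Wq = λ·E[S²]/(2(1−ρ)) = 13.67·0.005059/(2·0.3493) = 0.09900 hr

Final: 0.09900 hr


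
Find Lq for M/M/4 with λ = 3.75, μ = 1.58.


a = λ/μ = 2.3734; ρ = a/4 = 0.5934
P₀ = 0.085692
Lq = P₀·a^c·ρ / (c!·(1−ρ)²) = 0.085692·31.73195·0.5934/(24·0.16536)
= 0.40655

Final: 0.40655


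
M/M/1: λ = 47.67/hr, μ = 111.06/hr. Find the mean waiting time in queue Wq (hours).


ρ = 47.67/111.06 = 0.4292
Wq = ρ/(μ−λ) = 0.4292/(111.06 − 47.67) = 0.4292/63.39 = 0.006771 hr

Final: 0.006771 hr


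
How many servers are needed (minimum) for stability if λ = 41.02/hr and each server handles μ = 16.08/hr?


Stability requires cμ > λ ⇔ c > λ/μ.
λ/μ = 41.02/16.08 = 2.5510
Minimum integer c = ⌊2.5510⌋ + 1 = 3
Check: 3·16.08 = 48.24 > 41.02, while 2·16.08 = 32.16 ≤ 41.02

Final: 3 servers


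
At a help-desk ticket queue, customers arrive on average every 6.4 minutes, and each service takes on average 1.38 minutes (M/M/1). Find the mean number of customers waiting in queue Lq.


λ = 60/6.4 = 9.3750 /hr
μ = 60/1.38 = 43.4783 /hr
ρ = λ/μ = 9.3750/43.4783 = 0.2156
Lq = ρ²/(1−ρ) = 0.04649/0.7844 = 0.05928

Final: 0.05928


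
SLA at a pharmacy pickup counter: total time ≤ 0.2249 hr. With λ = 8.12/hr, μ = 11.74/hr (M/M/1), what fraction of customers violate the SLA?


W ~ Exponential(μ−λ) for M/M/1.
μ − λ = 11.74 − 8.12 = 3.6200
P(W > t) = e^{−(μ−λ)t} = e^{−0.8141} = 0.443021

Final: 0.443021


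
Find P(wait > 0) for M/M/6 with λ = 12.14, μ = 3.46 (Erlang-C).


a = λ/μ = 3.5087; ρ = a/6 = 0.5848
P₀ = 0.028694 (from M/M/c formula)
C(c,a) = [a^c/(c!(1−ρ))]·P₀ = [1865.75892/(720·0.4152)]·0.028694
= 6.24084·0.028694 = 0.179077

Final: 0.179077


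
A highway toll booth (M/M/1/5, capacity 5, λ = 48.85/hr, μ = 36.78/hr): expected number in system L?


ρ = 48.85/36.78 = 1.3282
L = ρ[1 − (K+1)ρ^K + Kρ^(K+1)] / [(1−ρ)(1−ρ^(K+1))]
Numerator: 1.3282·(1 − 6·4.132989 + 5·5.489301) = 4.845917
Denominator: (-0.3282)·(-4.489301) = 1.473243
L = 4.845917/1.473243 = 3.2893

Final: 3.2893


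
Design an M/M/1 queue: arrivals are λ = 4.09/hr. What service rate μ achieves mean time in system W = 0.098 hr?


W = 1/(μ−λ) ⇒ μ − λ = 1/W = 1/0.098 = 10.2041
μ = λ + 1/W = 4.09 + 10.2041 = 14.2941 per hr

Final: 14.2941 /hr


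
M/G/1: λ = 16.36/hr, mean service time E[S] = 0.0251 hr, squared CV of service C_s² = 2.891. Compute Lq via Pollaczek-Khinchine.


ρ = λ·E[S] = 16.36·0.0251 = 0.4106
Lq = ρ²(1+C_s²)/(2(1−ρ)) = 0.1686·(1+2.891)/(2·0.5894)
= 0.1686·3.8910/1.1787 = 0.55662

Final: 0.55662


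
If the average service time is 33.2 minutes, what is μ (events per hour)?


μ = 1/(service time) in consistent units.
1 hour = 60 min, so μ = 60/33.2 = 1.8072 per hour

Final: 1.8072 /hr


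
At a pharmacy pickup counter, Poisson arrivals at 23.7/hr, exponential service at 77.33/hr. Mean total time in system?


W = 1/(μ−λ) = 1/(77.33 − 23.7) = 1/53.63 = 0.01865 hr

Final: 0.01865 hr


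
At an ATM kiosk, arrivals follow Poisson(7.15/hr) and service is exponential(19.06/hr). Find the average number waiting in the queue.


ρ = 7.15/19.06 = 0.3751
Lq = ρ²/(1−ρ) = 0.1407/0.6249 = 0.2252

Final: 0.2252


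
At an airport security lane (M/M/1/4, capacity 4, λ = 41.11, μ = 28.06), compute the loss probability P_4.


ρ = λ/μ = 41.11/28.06 = 1.4651
P_K = (1−ρ)ρ^K/(1−ρ^(K+1)) = (-0.4651·4.607223)/(1 − 6.749927)
= -2.142704/-5.749927 = 0.372649

Final: 0.372649


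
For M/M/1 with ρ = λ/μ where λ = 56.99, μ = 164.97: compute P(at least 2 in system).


ρ = 56.99/164.97 = 0.3455
P(N ≥ n) = ρ^n = 0.3455^2 = 0.119340

Final: 0.119340


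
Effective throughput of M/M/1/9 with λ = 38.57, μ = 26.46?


ρ = 1.4577; P_K = (1−ρ)ρ^9/(1−ρ^10) = 0.321395
λ_eff = λ(1 − P_K) = 38.57·(1 − 0.321395) = 38.57·0.678605 = 26.1738 /hr

Final: 26.1738 /hr


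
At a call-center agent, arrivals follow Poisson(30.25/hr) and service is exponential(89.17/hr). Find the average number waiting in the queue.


ρ = 30.25/89.17 = 0.3392
Lq = ρ²/(1−ρ) = 0.1151/0.6608 = 0.1742

Final: 0.1742


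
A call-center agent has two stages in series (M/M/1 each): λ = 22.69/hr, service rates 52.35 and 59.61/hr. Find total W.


Each node sees arrival rate λ = 22.69/hr (tandem ⇒ throughput preserved).
W₁ = 1/(μ₁−λ) = 1/(52.35−22.69) = 0.03372 hr
W₂ = 1/(μ₂−λ) = 1/(59.61−22.69) = 0.02709 hr
W_total = W₁ + W₂ = 0.03372 + 0.02709 = 0.06080 hr

Final: 0.06080 hr


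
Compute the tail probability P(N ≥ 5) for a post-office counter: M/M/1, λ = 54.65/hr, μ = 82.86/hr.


ρ = 54.65/82.86 = 0.6595
P(N ≥ n) = ρ^n = 0.6595^5 = 0.124803

Final: 0.124803


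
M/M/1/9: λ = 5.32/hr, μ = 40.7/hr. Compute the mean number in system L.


ρ = 5.32/40.7 = 0.1307
L = ρ[1 − (K+1)ρ^K + Kρ^(K+1)] / [(1−ρ)(1−ρ^(K+1))]
Numerator: 0.1307·(1 − 10·0.00000001114 + 9·0.000000001456) = 0.130713
Denominator: (0.8693)·(1.000000) = 0.869287
L = 0.130713/0.869287 = 0.1504

Final: 0.1504


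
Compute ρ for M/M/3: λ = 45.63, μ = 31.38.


ρ = λ/(cμ) = 45.63/(3·31.38) = 45.63/94.14 = 0.4847

Final: 0.4847


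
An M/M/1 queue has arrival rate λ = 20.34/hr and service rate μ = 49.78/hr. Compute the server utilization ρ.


ρ = λ/μ = 20.34/49.78 = 0.4086

Final: 0.4086


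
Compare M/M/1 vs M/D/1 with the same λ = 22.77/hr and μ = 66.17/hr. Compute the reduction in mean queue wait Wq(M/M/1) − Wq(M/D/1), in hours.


ρ = 22.77/66.17 = 0.3441
Wq(M/M/1) = ρ/(μ−λ) = 0.3441/43.40 = 0.007929 hr
Wq(M/D/1) = ρ/(2(μ−λ)) = 0.003964 hr
Savings = 0.007929 − 0.003964 = 0.003964 hr

Final: 0.003964 hr


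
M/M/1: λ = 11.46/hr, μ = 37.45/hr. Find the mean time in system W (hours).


W = 1/(μ−λ) = 1/(37.45 − 11.46) = 1/25.99 = 0.03848 hr

Final: 0.03848 hr


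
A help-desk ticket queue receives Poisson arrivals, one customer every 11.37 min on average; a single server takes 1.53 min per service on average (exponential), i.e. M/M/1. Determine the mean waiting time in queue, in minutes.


λ = 60/11.37 = 5.2770 /hr
μ = 60/1.53 = 39.2157 /hr
ρ = λ/μ = 5.2770/39.2157 = 0.1346
Wq = ρ/(μ−λ) = 0.1346/(39.2157−5.2770) = 0.003965 hr
In minutes: 0.003965·60 = 0.2379 min

Final: 0.2379 min


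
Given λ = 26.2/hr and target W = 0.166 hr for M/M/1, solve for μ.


W = 1/(μ−λ) ⇒ μ − λ = 1/W = 1/0.166 = 6.0241
μ = λ + 1/W = 26.2 + 6.0241 = 32.2241 per hr

Final: 32.2241 /hr


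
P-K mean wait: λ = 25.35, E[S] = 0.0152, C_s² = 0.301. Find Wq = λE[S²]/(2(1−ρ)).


ρ = λ·E[S] = 25.35·0.0152 = 0.3853
E[S²] = E[S]²(1+C_s²) = 0.0152²·(1+0.301) = 0.0003006
Wq = λ·E[S²]/(2(1−ρ)) = 25.35·0.0003006/(2·0.6147) = 0.006198 hr

Final: 0.006198 hr


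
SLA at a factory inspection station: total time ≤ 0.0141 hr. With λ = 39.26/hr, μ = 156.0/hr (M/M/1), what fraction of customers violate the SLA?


W ~ Exponential(μ−λ) for M/M/1.
μ − λ = 156.0 − 39.26 = 116.7400
P(W > t) = e^{−(μ−λ)t} = e^{−1.6460} = 0.192813

Final: 0.192813


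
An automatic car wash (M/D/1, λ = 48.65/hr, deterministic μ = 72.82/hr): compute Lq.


ρ = 48.65/72.82 = 0.6681
M/D/1: Lq = ρ²/(2(1−ρ)) = 0.4463/(2·0.3319) = 0.67237

Final: 0.67237


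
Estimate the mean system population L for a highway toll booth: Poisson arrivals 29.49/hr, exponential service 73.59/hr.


ρ = λ/μ = 29.49/73.59 = 0.4007
L = ρ/(1−ρ) = 0.4007/(1 − 0.4007) = 0.4007/0.5993 = 0.6687

Final: 0.6687


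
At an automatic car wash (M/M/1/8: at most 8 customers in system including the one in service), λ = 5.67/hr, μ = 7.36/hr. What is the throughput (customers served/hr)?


ρ = 0.7704; P_K = (1−ρ)ρ^8/(1−ρ^9) = 0.031498
λ_eff = λ(1 − P_K) = 5.67·(1 − 0.031498) = 5.67·0.968502 = 5.4914 /hr

Final: 5.4914 /hr


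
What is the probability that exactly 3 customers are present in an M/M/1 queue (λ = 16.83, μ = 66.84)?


ρ = 16.83/66.84 = 0.2518
P_n = (1−ρ)·ρ^n = (1 − 0.2518)·0.2518^3 = 0.7482·0.015964 = 0.011944

Final: 0.011944


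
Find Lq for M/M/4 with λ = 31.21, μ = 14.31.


a = λ/μ = 2.1810; ρ = a/4 = 0.5452
P₀ = 0.106820
Lq = P₀·a^c·ρ / (c!·(1−ρ)²) = 0.106820·22.62646·0.5452/(24·0.20680)
= 0.26552

Final: 0.26552


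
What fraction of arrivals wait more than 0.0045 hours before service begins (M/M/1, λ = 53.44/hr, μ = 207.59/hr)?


ρ = 53.44/207.59 = 0.2574
P(Wq > t) = ρ·e^{−(μ−λ)t} = 0.2574·e^{−0.6937}
= 0.2574·0.499736 = 0.128647

Final: 0.128647


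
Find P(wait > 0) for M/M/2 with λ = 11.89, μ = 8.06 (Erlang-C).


a = λ/μ = 1.4752; ρ = a/2 = 0.7376
P₀ = 0.151017 (from M/M/c formula)
C(c,a) = [a^c/(c!(1−ρ))]·P₀ = [2.17617/(2·0.2624)]·0.151017
= 4.14656·0.151017 = 0.626204

Final: 0.626204


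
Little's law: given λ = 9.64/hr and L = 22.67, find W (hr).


W = L/λ = 22.67/9.64 = 2.3517 hr

Final: 2.3517 hr


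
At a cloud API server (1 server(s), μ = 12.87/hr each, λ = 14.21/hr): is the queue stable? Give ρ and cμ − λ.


Total capacity cμ = 1·12.87 = 12.87/hr
ρ = λ/(cμ) = 14.21/12.87 = 1.1041
Stable ⇔ ρ < 1: NO
Spare capacity = cμ − λ = 12.87 − 14.21 = -1.34/hr

Final: ρ = 1.1041; unstable; margin = -1.34/hr


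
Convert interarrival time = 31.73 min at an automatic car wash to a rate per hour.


λ = 1/(interarrival time) in consistent units.
1 hour = 60 min, so λ = 60/31.73 = 1.8910 per hour

Final: 1.8910 /hr


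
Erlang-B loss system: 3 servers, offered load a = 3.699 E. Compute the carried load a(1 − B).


B(3,3.699) = 0.422281 (Erlang-B)
Carried load = a(1 − B) = 3.699·(1 − 0.422281) = 3.699·0.577719 = 2.1370 E

Final: 2.1370 Erlangs


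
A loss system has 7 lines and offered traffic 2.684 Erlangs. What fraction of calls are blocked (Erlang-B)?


B(c,a) = (a^c/c!) / Σ_{k=0}^{c} a^k/k!
a^7/7! = 0.199089
Σ terms (k=0..7): 1.00000 + 2.68400 + 3.60193 + 3.22252 + 2.16231 + 1.16073 + 0.51923 + 0.19909 = 14.549820
B = 0.199089/14.549820 = 0.013683

Final: 0.013683


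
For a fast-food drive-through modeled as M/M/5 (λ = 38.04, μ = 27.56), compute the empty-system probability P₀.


a = λ/μ = 38.04/27.56 = 1.3803; ρ = a/c = 0.2761
Σ_{k=0}^{4} a^k/k! (terms k=0..4) = 1.00000 + 1.38026 + 0.95256 + 0.43826 + 0.15123 = 3.92231
Tail: a^5/(5!(1−ρ)) = 5.00964/(120·0.7239) = 0.05767
P₀ = 1/(3.92231 + 0.05767) = 1/3.97998 = 0.251258

Final: 0.251258


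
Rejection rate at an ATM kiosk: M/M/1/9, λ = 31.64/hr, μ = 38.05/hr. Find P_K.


ρ = λ/μ = 31.64/38.05 = 0.8315
P_K = (1−ρ)ρ^K/(1−ρ^(K+1)) = (0.1685·0.190080)/(1 − 0.158059)
= 0.032021/0.841941 = 0.038033

Final: 0.038033


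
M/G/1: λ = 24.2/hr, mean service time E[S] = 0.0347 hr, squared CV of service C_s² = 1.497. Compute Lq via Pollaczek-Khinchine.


ρ = λ·E[S] = 24.2·0.0347 = 0.8397
Lq = ρ²(1+C_s²)/(2(1−ρ)) = 0.7052·(1+1.497)/(2·0.1603)
= 0.7052·2.4970/0.3205 = 5.49355

Final: 5.49355


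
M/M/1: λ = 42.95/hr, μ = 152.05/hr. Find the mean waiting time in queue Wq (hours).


ρ = 42.95/152.05 = 0.2825
Wq = ρ/(μ−λ) = 0.2825/(152.05 − 42.95) = 0.2825/109.10 = 0.002589 hr

Final: 0.002589 hr


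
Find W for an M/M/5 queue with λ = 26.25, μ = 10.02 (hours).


a = 2.6198; ρ = 0.5240; P₀ = 0.070568
Lq = P₀·a^c·ρ/(c!(1−ρ)²) = 0.16777
Wq = Lq/λ = 0.16777/26.25 = 0.006391 hr
W = Wq + 1/μ = 0.006391 + 0.09980 = 0.10619 hr

Final: 0.10619 hr


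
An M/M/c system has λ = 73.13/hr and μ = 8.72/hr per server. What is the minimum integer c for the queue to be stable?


Stability requires cμ > λ ⇔ c > λ/μ.
λ/μ = 73.13/8.72 = 8.3865
Minimum integer c = ⌊8.3865⌋ + 1 = 9
Check: 9·8.72 = 78.48 > 73.13, while 8·8.72 = 69.76 ≤ 73.13

Final: 9 servers


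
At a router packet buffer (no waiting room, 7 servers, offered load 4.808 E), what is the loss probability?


B(c,a) = (a^c/c!) / Σ_{k=0}^{c} a^k/k!
a^7/7! = 11.784758
Σ terms (k=0..7): 1.00000 + 4.80800 + 11.55843 + 18.52431 + 22.26623 + 21.41120 + 17.15751 + 11.78476 = 108.510441
B = 11.784758/108.510441 = 0.108605

Final: 0.108605


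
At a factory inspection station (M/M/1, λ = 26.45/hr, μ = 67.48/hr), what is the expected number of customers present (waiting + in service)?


ρ = λ/μ = 26.45/67.48 = 0.3920
L = ρ/(1−ρ) = 0.3920/(1 − 0.3920) = 0.3920/0.6080 = 0.6447

Final: 0.6447


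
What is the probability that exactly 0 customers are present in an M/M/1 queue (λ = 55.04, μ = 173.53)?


ρ = 55.04/173.53 = 0.3172
P_n = (1−ρ)·ρ^n = (1 − 0.3172)·0.3172^0 = 0.6828·1.000000 = 0.682821

Final: 0.682821


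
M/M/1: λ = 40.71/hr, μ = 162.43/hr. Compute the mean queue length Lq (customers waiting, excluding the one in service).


ρ = 40.71/162.43 = 0.2506
Lq = ρ²/(1−ρ) = 0.06282/0.7494 = 0.08383

Final: 0.08383


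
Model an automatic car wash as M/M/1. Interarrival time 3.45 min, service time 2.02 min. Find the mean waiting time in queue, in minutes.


λ = 60/3.45 = 17.3913 /hr
μ = 60/2.02 = 29.7030 /hr
ρ = λ/μ = 17.3913/29.7030 = 0.5855
Wq = ρ/(μ−λ) = 0.5855/(29.7030−17.3913) = 0.04756 hr
In minutes: 0.04756·60 = 2.853 min

Final: 2.853 min


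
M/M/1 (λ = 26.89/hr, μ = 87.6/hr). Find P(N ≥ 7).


ρ = 26.89/87.6 = 0.3070
P(N ≥ n) = ρ^n = 0.3070^7 = 0.0002568

Final: 0.0002568


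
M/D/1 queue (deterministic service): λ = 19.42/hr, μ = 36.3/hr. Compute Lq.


ρ = 19.42/36.3 = 0.5350
M/D/1: Lq = ρ²/(2(1−ρ)) = 0.2862/(2·0.4650) = 0.30774

Final: 0.30774


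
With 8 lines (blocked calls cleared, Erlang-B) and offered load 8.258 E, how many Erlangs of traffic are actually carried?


B(8,8.258) = 0.249773 (Erlang-B)
Carried load = a(1 − B) = 8.258·(1 − 0.249773) = 8.258·0.750227 = 6.1954 E

Final: 6.1954 Erlangs


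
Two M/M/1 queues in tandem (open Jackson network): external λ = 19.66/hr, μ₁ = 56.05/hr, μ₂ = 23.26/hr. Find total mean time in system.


Each node sees arrival rate λ = 19.66/hr (tandem ⇒ throughput preserved).
W₁ = 1/(μ₁−λ) = 1/(56.05−19.66) = 0.02748 hr
W₂ = 1/(μ₂−λ) = 1/(23.26−19.66) = 0.27778 hr
W_total = W₁ + W₂ = 0.02748 + 0.27778 = 0.30526 hr

Final: 0.30526 hr


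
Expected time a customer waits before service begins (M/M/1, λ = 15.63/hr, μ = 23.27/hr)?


ρ = 15.63/23.27 = 0.6717
Wq = ρ/(μ−λ) = 0.6717/(23.27 − 15.63) = 0.6717/7.64 = 0.08792 hr

Final: 0.08792 hr


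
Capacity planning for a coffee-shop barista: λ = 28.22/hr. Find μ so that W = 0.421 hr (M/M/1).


W = 1/(μ−λ) ⇒ μ − λ = 1/W = 1/0.421 = 2.3753
μ = λ + 1/W = 28.22 + 2.3753 = 30.5953 per hr

Final: 30.5953 /hr


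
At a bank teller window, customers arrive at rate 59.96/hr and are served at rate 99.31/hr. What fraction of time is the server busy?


ρ = λ/μ = 59.96/99.31 = 0.6038

Final: 0.6038


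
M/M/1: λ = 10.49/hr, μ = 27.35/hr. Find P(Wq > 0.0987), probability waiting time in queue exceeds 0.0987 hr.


ρ = 10.49/27.35 = 0.3835
P(Wq > t) = ρ·e^{−(μ−λ)t} = 0.3835·e^{−1.6641}
= 0.3835·0.189364 = 0.072630

Final: 0.072630


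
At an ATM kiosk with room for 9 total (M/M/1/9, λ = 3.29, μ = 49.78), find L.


ρ = 3.29/49.78 = 0.06609
L = ρ[1 − (K+1)ρ^K + Kρ^(K+1)] / [(1−ρ)(1−ρ^(K+1))]
Numerator: 0.06609·(1 − 10·2.406e-11 + 9·1.590e-12) = 0.066091
Denominator: (0.9339)·(1.000000) = 0.933909
L = 0.066091/0.933909 = 0.07077

Final: 0.07077


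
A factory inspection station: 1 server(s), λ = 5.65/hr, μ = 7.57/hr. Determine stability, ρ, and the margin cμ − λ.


Total capacity cμ = 1·7.57 = 7.57/hr
ρ = λ/(cμ) = 5.65/7.57 = 0.7464
Stable ⇔ ρ < 1: YES
Spare capacity = cμ − λ = 7.57 − 5.65 = 1.92/hr

Final: ρ = 0.7464; stable; margin = 1.92/hr


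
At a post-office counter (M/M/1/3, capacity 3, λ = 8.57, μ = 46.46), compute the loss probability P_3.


ρ = λ/μ = 8.57/46.46 = 0.1845
P_K = (1−ρ)ρ^K/(1−ρ^(K+1)) = (0.8155·0.006276)/(1 − 0.001158)
= 0.005119/0.998842 = 0.005125

Final: 0.005125


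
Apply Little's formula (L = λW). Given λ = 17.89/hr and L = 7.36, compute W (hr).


W = L/λ = 7.36/17.89 = 0.4114 hr

Final: 0.4114 hr


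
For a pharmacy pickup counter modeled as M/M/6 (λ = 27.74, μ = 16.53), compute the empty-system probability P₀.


a = λ/μ = 27.74/16.53 = 1.6782; ρ = a/c = 0.2797
Σ_{k=0}^{5} a^k/k! (terms k=0..5) = 1.00000 + 1.67816 + 1.40811 + 0.78768 + 0.33046 + 0.11091 = 5.31533
Tail: a^6/(6!(1−ρ)) = 22.33581/(720·0.7203) = 0.04307
P₀ = 1/(5.31533 + 0.04307) = 1/5.35840 = 0.186623

Final: 0.186623


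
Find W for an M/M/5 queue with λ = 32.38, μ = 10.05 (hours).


a = 3.2219; ρ = 0.6444; P₀ = 0.036217
Lq = P₀·a^c·ρ/(c!(1−ρ)²) = 0.53388
Wq = Lq/λ = 0.53388/32.38 = 0.01649 hr
W = Wq + 1/μ = 0.01649 + 0.09950 = 0.11599 hr

Final: 0.11599 hr


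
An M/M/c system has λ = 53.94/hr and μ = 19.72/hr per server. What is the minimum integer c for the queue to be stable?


Stability requires cμ > λ ⇔ c > λ/μ.
λ/μ = 53.94/19.72 = 2.7353
Minimum integer c = ⌊2.7353⌋ + 1 = 3
Check: 3·19.72 = 59.16 > 53.94, while 2·19.72 = 39.44 ≤ 53.94

Final: 3 servers


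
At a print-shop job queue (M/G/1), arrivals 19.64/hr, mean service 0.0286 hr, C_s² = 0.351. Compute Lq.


ρ = λ·E[S] = 19.64·0.0286 = 0.5617
Lq = ρ²(1+C_s²)/(2(1−ρ)) = 0.3155·(1+0.351)/(2·0.4383)
= 0.3155·1.3510/0.8766 = 0.48626

Final: 0.48626


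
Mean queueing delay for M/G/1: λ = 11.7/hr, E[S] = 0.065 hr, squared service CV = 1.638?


ρ = λ·E[S] = 11.7·0.065 = 0.7605
E[S²] = E[S]²(1+C_s²) = 0.065²·(1+1.638) = 0.011146
Wq = λ·E[S²]/(2(1−ρ)) = 11.7·0.011146/(2·0.2395) = 0.27224 hr

Final: 0.27224 hr


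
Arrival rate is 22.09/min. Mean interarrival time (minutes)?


Mean interarrival time = 1/λ = 1/22.09 minute = 0.04527 minute
In minutes: 0.04527 × 1 = 0.04527 min

Final: 0.04527 min


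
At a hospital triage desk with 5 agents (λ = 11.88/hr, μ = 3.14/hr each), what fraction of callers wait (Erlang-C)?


a = λ/μ = 3.7834; ρ = a/5 = 0.7567
P₀ = 0.017839 (from M/M/c formula)
C(c,a) = [a^c/(c!(1−ρ))]·P₀ = [775.23605/(120·0.2433)]·0.017839
= 26.55150·0.017839 = 0.473660

Final: 0.473660


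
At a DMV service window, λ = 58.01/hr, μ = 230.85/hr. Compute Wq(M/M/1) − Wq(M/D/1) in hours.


ρ = 58.01/230.85 = 0.2513
Wq(M/M/1) = ρ/(μ−λ) = 0.2513/172.84 = 0.001454 hr
Wq(M/D/1) = ρ/(2(μ−λ)) = 0.0007269 hr
Savings = 0.001454 − 0.0007269 = 0.0007269 hr

Final: 0.0007269 hr


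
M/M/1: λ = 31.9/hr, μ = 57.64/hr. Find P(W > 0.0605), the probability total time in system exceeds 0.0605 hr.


W ~ Exponential(μ−λ) for M/M/1.
μ − λ = 57.64 − 31.9 = 25.7400
P(W > t) = e^{−(μ−λ)t} = e^{−1.5573} = 0.210711

Final: 0.210711


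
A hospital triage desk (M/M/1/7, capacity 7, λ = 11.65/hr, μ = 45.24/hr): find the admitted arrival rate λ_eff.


ρ = 0.2575; P_K = (1−ρ)ρ^7/(1−ρ^8) = 0.00005576
λ_eff = λ(1 − P_K) = 11.65·(1 − 0.00005576) = 11.65·0.999944 = 11.6494 /hr

Final: 11.6494 /hr


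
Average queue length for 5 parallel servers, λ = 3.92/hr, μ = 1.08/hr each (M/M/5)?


a = λ/μ = 3.6296; ρ = a/5 = 0.7259
P₀ = 0.021943
Lq = P₀·a^c·ρ / (c!·(1−ρ)²) = 0.021943·629.95795·0.7259/(120·0.07512)
= 1.11324

Final: 1.11324


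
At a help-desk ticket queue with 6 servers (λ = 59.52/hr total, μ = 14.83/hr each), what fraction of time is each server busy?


ρ = λ/(cμ) = 59.52/(6·14.83) = 59.52/88.98 = 0.6689

Final: 0.6689


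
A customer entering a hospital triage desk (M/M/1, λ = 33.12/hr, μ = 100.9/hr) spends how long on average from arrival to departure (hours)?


W = 1/(μ−λ) = 1/(100.9 − 33.12) = 1/67.78 = 0.01475 hr

Final: 0.01475 hr


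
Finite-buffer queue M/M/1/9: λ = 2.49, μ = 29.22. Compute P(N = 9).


ρ = λ/μ = 2.49/29.22 = 0.08522
P_K = (1−ρ)ρ^K/(1−ρ^(K+1)) = (0.9148·2.370e-10)/(1 − 2.019e-11)
= 2.168e-10/1.000000 = 2.168e-10

Final: 2.168e-10


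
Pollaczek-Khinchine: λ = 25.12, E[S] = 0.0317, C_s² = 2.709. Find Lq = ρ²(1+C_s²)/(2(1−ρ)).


ρ = λ·E[S] = 25.12·0.0317 = 0.7963
Lq = ρ²(1+C_s²)/(2(1−ρ)) = 0.6341·(1+2.709)/(2·0.2037)
= 0.6341·3.7090/0.4074 = 5.77301

Final: 5.77301


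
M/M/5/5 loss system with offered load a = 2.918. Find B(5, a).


B(c,a) = (a^c/c!) / Σ_{k=0}^{c} a^k/k!
a^5/5! = 1.762971
Σ terms (k=0..5): 1.00000 + 2.91800 + 4.25736 + 4.14099 + 3.02086 + 1.76297 = 17.100182
B = 1.762971/17.100182 = 0.103097

Final: 0.103097


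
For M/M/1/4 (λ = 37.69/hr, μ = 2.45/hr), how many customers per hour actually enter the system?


ρ = 15.3837; P_K = (1−ρ)ρ^4/(1−ρ^5) = 0.934997
λ_eff = λ(1 − P_K) = 37.69·(1 − 0.934997) = 37.69·0.065003 = 2.4500 /hr

Final: 2.4500 /hr


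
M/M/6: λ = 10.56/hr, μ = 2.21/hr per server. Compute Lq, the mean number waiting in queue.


a = λ/μ = 4.7783; ρ = a/6 = 0.7964
P₀ = 0.006288
Lq = P₀·a^c·ρ / (c!·(1−ρ)²) = 0.006288·11902.27190·0.7964/(720·0.04146)
= 1.99650

Final: 1.99650


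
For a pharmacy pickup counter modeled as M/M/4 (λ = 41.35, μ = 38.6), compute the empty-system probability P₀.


a = λ/μ = 41.35/38.6 = 1.0712; ρ = a/c = 0.2678
Σ_{k=0}^{3} a^k/k! (terms k=0..3) = 1.00000 + 1.07124 + 0.57378 + 0.20489 = 2.84991
Tail: a^4/(4!(1−ρ)) = 1.31690/(24·0.7322) = 0.07494
P₀ = 1/(2.84991 + 0.07494) = 1/2.92485 = 0.341898

Final: 0.341898


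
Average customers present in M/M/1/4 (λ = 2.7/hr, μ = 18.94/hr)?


ρ = 2.7/18.94 = 0.1426
L = ρ[1 − (K+1)ρ^K + Kρ^(K+1)] / [(1−ρ)(1−ρ^(K+1))]
Numerator: 0.1426·(1 − 5·0.0004130 + 4·0.00005887) = 0.142295
Denominator: (0.8574)·(0.999941) = 0.857394
L = 0.142295/0.857394 = 0.1660

Final: 0.1660


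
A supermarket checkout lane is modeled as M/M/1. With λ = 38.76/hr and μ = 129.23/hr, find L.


ρ = λ/μ = 38.76/129.23 = 0.2999
L = ρ/(1−ρ) = 0.2999/(1 − 0.2999) = 0.2999/0.7001 = 0.4284

Final: 0.4284


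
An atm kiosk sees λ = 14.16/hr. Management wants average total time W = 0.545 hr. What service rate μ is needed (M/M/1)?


W = 1/(μ−λ) ⇒ μ − λ = 1/W = 1/0.545 = 1.8349
μ = λ + 1/W = 14.16 + 1.8349 = 15.9949 per hr

Final: 15.9949 /hr


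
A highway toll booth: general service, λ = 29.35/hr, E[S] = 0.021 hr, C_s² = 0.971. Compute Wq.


ρ = λ·E[S] = 29.35·0.021 = 0.6164
E[S²] = E[S]²(1+C_s²) = 0.021²·(1+0.971) = 0.0008692
Wq = λ·E[S²]/(2(1−ρ)) = 29.35·0.0008692/(2·0.3836) = 0.03325 hr

Final: 0.03325 hr


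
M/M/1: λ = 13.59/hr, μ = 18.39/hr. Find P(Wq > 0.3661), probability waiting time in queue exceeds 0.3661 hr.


ρ = 13.59/18.39 = 0.7390
P(Wq > t) = ρ·e^{−(μ−λ)t} = 0.7390·e^{−1.7573}
= 0.7390·0.172513 = 0.127485

Final: 0.127485


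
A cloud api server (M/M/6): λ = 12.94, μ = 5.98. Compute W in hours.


a = 2.1639; ρ = 0.3606; P₀ = 0.114605
Lq = P₀·a^c·ρ/(c!(1−ρ)²) = 0.01442
Wq = Lq/λ = 0.01442/12.94 = 0.001114 hr
W = Wq + 1/μ = 0.001114 + 0.16722 = 0.16834 hr

Final: 0.16834 hr


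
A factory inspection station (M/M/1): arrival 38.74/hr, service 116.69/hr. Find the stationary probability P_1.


ρ = 38.74/116.69 = 0.3320
P_n = (1−ρ)·ρ^n = (1 − 0.3320)·0.3320^1 = 0.6680·0.331991 = 0.221773

Final: 0.221773


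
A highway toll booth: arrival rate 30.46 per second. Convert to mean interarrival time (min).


Mean interarrival time = 1/λ = 1/30.46 second = 0.03283 second
In minutes: 0.03283 × 0.0166667 = 0.0005472 min

Final: 0.0005472 min


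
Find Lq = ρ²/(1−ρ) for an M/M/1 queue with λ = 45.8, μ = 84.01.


ρ = 45.8/84.01 = 0.5452
Lq = ρ²/(1−ρ) = 0.2972/0.4548 = 0.6535

Final: 0.6535


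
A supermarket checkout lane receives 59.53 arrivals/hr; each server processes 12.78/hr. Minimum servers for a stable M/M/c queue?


Stability requires cμ > λ ⇔ c > λ/μ.
λ/μ = 59.53/12.78 = 4.6581
Minimum integer c = ⌊4.6581⌋ + 1 = 5
Check: 5·12.78 = 63.90 > 59.53, while 4·12.78 = 51.12 ≤ 59.53

Final: 5 servers


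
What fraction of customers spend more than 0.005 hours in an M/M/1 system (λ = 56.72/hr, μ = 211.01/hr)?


W ~ Exponential(μ−λ) for M/M/1.
μ − λ = 211.01 − 56.72 = 154.2900
P(W > t) = e^{−(μ−λ)t} = e^{−0.7714} = 0.462342

Final: 0.462342


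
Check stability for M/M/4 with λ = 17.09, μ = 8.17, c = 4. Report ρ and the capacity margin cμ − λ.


Total capacity cμ = 4·8.17 = 32.68/hr
ρ = λ/(cμ) = 17.09/32.68 = 0.5229
Stable ⇔ ρ < 1: YES
Spare capacity = cμ − λ = 32.68 − 17.09 = 15.59/hr

Final: ρ = 0.5229; stable; margin = 15.59/hr


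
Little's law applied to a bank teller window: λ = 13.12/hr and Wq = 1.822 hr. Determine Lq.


Lq = λWq = 13.12·1.822 = 23.9046

Final: 23.9046


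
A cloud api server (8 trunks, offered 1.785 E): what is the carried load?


B(8,1.785) = 0.0004290 (Erlang-B)
Carried load = a(1 − B) = 1.785·(1 − 0.0004290) = 1.785·0.999571 = 1.7842 E

Final: 1.7842 Erlangs


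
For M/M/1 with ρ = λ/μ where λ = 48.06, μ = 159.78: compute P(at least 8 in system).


ρ = 48.06/159.78 = 0.3008
P(N ≥ n) = ρ^n = 0.3008^8 = 0.00006700

Final: 0.00006700


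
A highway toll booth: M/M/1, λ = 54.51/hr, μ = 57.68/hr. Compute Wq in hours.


ρ = 54.51/57.68 = 0.9450
Wq = ρ/(μ−λ) = 0.9450/(57.68 − 54.51) = 0.9450/3.17 = 0.2981 hr

Final: 0.2981 hr


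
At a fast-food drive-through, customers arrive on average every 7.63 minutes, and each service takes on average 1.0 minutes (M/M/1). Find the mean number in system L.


λ = 60/7.63 = 7.8637 /hr
μ = 60/1.0 = 60.0000 /hr
ρ = λ/μ = 7.8637/60.0000 = 0.1311
L = ρ/(1−ρ) = 0.1311/0.8689 = 0.1508

Final: 0.1508


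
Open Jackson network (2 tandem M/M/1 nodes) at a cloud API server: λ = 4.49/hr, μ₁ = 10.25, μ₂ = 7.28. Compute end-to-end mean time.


Each node sees arrival rate λ = 4.49/hr (tandem ⇒ throughput preserved).
W₁ = 1/(μ₁−λ) = 1/(10.25−4.49) = 0.17361 hr
W₂ = 1/(μ₂−λ) = 1/(7.28−4.49) = 0.35842 hr
W_total = W₁ + W₂ = 0.17361 + 0.35842 = 0.53203 hr

Final: 0.53203 hr


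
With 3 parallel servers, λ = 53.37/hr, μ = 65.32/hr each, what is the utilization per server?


ρ = λ/(cμ) = 53.37/(3·65.32) = 53.37/195.96 = 0.2724

Final: 0.2724


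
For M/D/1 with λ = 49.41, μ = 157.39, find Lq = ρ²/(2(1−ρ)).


ρ = 49.41/157.39 = 0.3139
M/D/1: Lq = ρ²/(2(1−ρ)) = 0.09855/(2·0.6861) = 0.07183

Final: 0.07183


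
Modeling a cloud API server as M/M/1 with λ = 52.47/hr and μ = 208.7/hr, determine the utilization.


ρ = λ/μ = 52.47/208.7 = 0.2514

Final: 0.2514


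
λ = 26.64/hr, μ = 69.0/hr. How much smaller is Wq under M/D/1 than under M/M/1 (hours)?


ρ = 26.64/69.0 = 0.3861
Wq(M/M/1) = ρ/(μ−λ) = 0.3861/42.36 = 0.009114 hr
Wq(M/D/1) = ρ/(2(μ−λ)) = 0.004557 hr
Savings = 0.009114 − 0.004557 = 0.004557 hr

Final: 0.004557 hr


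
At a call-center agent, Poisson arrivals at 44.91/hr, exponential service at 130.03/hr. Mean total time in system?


W = 1/(μ−λ) = 1/(130.03 − 44.91) = 1/85.12 = 0.01175 hr

Final: 0.01175 hr


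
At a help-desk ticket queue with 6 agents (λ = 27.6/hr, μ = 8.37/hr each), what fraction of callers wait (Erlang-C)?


a = λ/μ = 3.2975; ρ = a/6 = 0.5496
P₀ = 0.035907 (from M/M/c formula)
C(c,a) = [a^c/(c!(1−ρ))]·P₀ = [1285.58781/(720·0.4504)]·0.035907
= 3.96418·0.035907 = 0.142343

Final: 0.142343


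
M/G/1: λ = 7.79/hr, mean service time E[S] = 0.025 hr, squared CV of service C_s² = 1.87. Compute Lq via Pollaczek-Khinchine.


ρ = λ·E[S] = 7.79·0.025 = 0.1948
Lq = ρ²(1+C_s²)/(2(1−ρ)) = 0.03793·(1+1.87)/(2·0.8053)
= 0.03793·2.8700/1.6105 = 0.06759

Final: 0.06759


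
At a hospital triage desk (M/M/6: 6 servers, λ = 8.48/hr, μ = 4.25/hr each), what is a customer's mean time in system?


a = 1.9953; ρ = 0.3325; P₀ = 0.135775
Lq = P₀·a^c·ρ/(c!(1−ρ)²) = 0.008883
Wq = Lq/λ = 0.008883/8.48 = 0.001047 hr
W = Wq + 1/μ = 0.001047 + 0.23529 = 0.23634 hr

Final: 0.23634 hr


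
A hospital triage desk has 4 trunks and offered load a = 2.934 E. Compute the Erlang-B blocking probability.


B(c,a) = (a^c/c!) / Σ_{k=0}^{c} a^k/k!
a^4/4! = 3.087658
Σ terms (k=0..4): 1.00000 + 2.93400 + 4.30418 + 4.20949 + 3.08766 = 15.535322
B = 3.087658/15.535322 = 0.198751

Final: 0.198751


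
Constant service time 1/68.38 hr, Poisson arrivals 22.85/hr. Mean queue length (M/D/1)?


ρ = 22.85/68.38 = 0.3342
M/D/1: Lq = ρ²/(2(1−ρ)) = 0.1117/(2·0.6658) = 0.08385

Final: 0.08385


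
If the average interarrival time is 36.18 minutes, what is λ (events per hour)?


λ = 1/(interarrival time) in consistent units.
1 hour = 60 min, so λ = 60/36.18 = 1.6584 per hour

Final: 1.6584 /hr


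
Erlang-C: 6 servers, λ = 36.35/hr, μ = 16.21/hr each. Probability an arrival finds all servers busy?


a = λ/μ = 2.2424; ρ = a/6 = 0.3737
P₀ = 0.105885 (from M/M/c formula)
C(c,a) = [a^c/(c!(1−ρ))]·P₀ = [127.15352/(720·0.6263)]·0.105885
= 0.28200·0.105885 = 0.029859

Final: 0.029859


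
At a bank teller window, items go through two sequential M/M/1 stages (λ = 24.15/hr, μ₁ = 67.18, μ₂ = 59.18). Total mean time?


Each node sees arrival rate λ = 24.15/hr (tandem ⇒ throughput preserved).
W₁ = 1/(μ₁−λ) = 1/(67.18−24.15) = 0.02324 hr
W₂ = 1/(μ₂−λ) = 1/(59.18−24.15) = 0.02855 hr
W_total = W₁ + W₂ = 0.02324 + 0.02855 = 0.05179 hr

Final: 0.05179 hr


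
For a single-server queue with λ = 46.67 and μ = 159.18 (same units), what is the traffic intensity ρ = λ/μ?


ρ = λ/μ = 46.67/159.18 = 0.2932

Final: 0.2932


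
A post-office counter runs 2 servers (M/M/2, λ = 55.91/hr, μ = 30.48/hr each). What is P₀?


a = λ/μ = 55.91/30.48 = 1.8343; ρ = a/c = 0.9172
Σ_{k=0}^{1} a^k/k! (terms k=0..1) = 1.00000 + 1.83432 = 2.83432
Tail: a^2/(2!(1−ρ)) = 3.36472/(2·0.08284) = 20.30826
P₀ = 1/(2.83432 + 20.30826) = 1/23.14257 = 0.043210

Final: 0.043210


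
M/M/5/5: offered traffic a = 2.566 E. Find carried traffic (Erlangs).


B(5,2.566) = 0.074716 (Erlang-B)
Carried load = a(1 − B) = 2.566·(1 − 0.074716) = 2.566·0.925284 = 2.3743 E

Final: 2.3743 Erlangs


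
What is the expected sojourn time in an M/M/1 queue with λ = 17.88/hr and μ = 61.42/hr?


W = 1/(μ−λ) = 1/(61.42 − 17.88) = 1/43.54 = 0.02297 hr

Final: 0.02297 hr


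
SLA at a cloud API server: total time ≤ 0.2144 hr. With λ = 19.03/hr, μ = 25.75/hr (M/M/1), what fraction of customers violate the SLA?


W ~ Exponential(μ−λ) for M/M/1.
μ − λ = 25.75 − 19.03 = 6.7200
P(W > t) = e^{−(μ−λ)t} = e^{−1.4408} = 0.236746

Final: 0.236746


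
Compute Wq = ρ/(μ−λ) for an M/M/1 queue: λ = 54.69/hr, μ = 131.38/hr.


ρ = 54.69/131.38 = 0.4163
Wq = ρ/(μ−λ) = 0.4163/(131.38 − 54.69) = 0.4163/76.69 = 0.005428 hr

Final: 0.005428 hr


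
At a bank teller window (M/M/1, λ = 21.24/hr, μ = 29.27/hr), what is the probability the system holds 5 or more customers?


ρ = 21.24/29.27 = 0.7257
P(N ≥ n) = ρ^n = 0.7257^5 = 0.201214

Final: 0.201214


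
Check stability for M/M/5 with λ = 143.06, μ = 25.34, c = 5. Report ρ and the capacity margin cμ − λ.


Total capacity cμ = 5·25.34 = 126.70/hr
ρ = λ/(cμ) = 143.06/126.70 = 1.1291
Stable ⇔ ρ < 1: NO
Spare capacity = cμ − λ = 126.70 − 143.06 = -16.36/hr

Final: ρ = 1.1291; unstable; margin = -16.36/hr


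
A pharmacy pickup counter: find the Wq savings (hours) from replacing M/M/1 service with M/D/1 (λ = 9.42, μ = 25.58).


ρ = 9.42/25.58 = 0.3683
Wq(M/M/1) = ρ/(μ−λ) = 0.3683/16.16 = 0.02279 hr
Wq(M/D/1) = ρ/(2(μ−λ)) = 0.01139 hr
Savings = 0.02279 − 0.01139 = 0.01139 hr

Final: 0.01139 hr


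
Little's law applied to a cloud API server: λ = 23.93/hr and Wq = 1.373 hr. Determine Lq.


Lq = λWq = 23.93·1.373 = 32.8559

Final: 32.8559


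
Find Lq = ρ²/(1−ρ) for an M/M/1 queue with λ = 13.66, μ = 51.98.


ρ = 13.66/51.98 = 0.2628
Lq = ρ²/(1−ρ) = 0.06906/0.7372 = 0.09368

Final: 0.09368


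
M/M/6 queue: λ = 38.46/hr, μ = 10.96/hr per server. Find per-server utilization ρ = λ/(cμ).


ρ = λ/(cμ) = 38.46/(6·10.96) = 38.46/65.76 = 0.5849

Final: 0.5849


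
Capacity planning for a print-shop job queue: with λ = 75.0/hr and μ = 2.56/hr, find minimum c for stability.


Stability requires cμ > λ ⇔ c > λ/μ.
λ/μ = 75.0/2.56 = 29.2969
Minimum integer c = ⌊29.2969⌋ + 1 = 30
Check: 30·2.56 = 76.80 > 75.0, while 29·2.56 = 74.24 ≤ 75.0

Final: 30 servers
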